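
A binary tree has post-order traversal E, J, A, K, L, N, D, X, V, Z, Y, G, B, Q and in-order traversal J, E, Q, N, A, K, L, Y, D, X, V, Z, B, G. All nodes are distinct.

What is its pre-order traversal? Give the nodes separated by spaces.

The last element of post-order is the root; it splits in-order into left and right subtrees.
Root Q: left subtree has 2 nodes {J, E}, right has 11 {N, A, K, L, Y, D, X, V, Z, B, G}.
  Root J: left subtree has 0 nodes { }, right has 1 {E}.
  Root B: left subtree has 9 nodes {N, A, K, L, Y, D, X, V, Z}, right has 1 {G}.
    Root Y: left subtree has 4 nodes {N, A, K, L}, right has 4 {D, X, V, Z}.
      Root N: left subtree has 0 nodes { }, right has 3 {A, K, L}.
        Root L: left subtree has 2 nodes {A, K}, right has 0 { }.
          Root K: left subtree has 1 node {A}, right has 0 { }.
      Root Z: left subtree has 3 nodes {D, X, V}, right has 0 { }.
        Root V: left subtree has 2 nodes {D, X}, right has 0 { }.
          Root X: left subtree has 1 node {D}, right has 0 { }.

Q J E B Y N L K A Z V X D G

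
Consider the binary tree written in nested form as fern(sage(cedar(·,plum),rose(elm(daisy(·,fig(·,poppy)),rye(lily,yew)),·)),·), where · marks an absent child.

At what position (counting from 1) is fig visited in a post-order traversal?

4

Post-order visits the left subtree, then the right subtree, then the node.
At fern: go left to sage.
  At sage: go left to cedar.
    At cedar: no left child.
    At cedar: go right to plum.
      plum is a leaf — visit plum.
    Visit cedar.
  At sage: go right to rose.
    At rose: go left to elm.
      At elm: go left to daisy.
        At daisy: no left child.
        At daisy: go right to fig.
          At fig: no left child.
          At fig: go right to poppy.
            poppy is a leaf — visit poppy.
          Visit fig.
        Visit daisy.
      At elm: go right to rye.
        At rye: go left to lily.
          lily is a leaf — visit lily.
        At rye: go right to yew.
          yew is a leaf — visit yew.
        Visit rye.
      Visit elm.
    At rose: no right child.
    Visit rose.
  Visit sage.
At fern: no right child.
Visit fern.
Full post-order sequence: plum, cedar, poppy, fig, daisy, lily, yew, rye, elm, rose, sage, fern.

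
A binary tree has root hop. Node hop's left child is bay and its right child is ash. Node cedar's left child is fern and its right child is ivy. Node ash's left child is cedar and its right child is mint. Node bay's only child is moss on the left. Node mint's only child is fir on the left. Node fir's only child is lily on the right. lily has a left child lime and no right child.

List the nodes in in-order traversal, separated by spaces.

In-order visits the left subtree, then the node, then the right subtree.
At hop: go left to bay.
  At bay: go left to moss.
    moss is a leaf — visit moss.
  Visit bay.
  At bay: no right child.
Visit hop.
At hop: go right to ash.
  At ash: go left to cedar.
    At cedar: go left to fern.
      fern is a leaf — visit fern.
    Visit cedar.
    At cedar: go right to ivy.
      ivy is a leaf — visit ivy.
  Visit ash.
  At ash: go right to mint.
    At mint: go left to fir.
      At fir: no left child.
      Visit fir.
      At fir: go right to lily.
        At lily: go left to lime.
          lime is a leaf — visit lime.
        Visit lily.
        At lily: no right child.
    Visit mint.
    At mint: no right child.

moss bay hop fern cedar ivy ash fir lime lily mint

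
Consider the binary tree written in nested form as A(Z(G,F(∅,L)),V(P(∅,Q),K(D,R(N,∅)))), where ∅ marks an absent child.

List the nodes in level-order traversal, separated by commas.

A, Z, V, G, F, P, K, L, Q, D, R, N

Level-order visits nodes level by level from the root, left to right within each level.
Level 0: A
Level 1: Z, V
Level 2: G, F, P, K
Level 3: L, Q, D, R
Level 4: N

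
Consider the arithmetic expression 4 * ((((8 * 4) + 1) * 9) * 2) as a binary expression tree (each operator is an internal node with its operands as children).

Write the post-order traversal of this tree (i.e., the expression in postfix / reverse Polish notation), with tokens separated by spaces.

4 8 4 * 1 + 9 * 2 * *

Post-order on an expression tree gives postfix notation: for each operator, emit left operand, right operand, then the operator.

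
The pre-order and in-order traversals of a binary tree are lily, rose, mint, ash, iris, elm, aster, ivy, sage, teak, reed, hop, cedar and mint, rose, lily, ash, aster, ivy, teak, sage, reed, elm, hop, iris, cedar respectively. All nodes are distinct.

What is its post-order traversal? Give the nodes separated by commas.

The first element of pre-order is the root; it splits in-order into left and right subtrees.
Root lily: left subtree has 2 nodes {mint, rose}, right has 10 {ash, aster, ivy, teak, sage, reed, elm, hop, iris, cedar}.
  Root rose: left subtree has 1 node {mint}, right has 0 { }.
  Root ash: left subtree has 0 nodes { }, right has 9 {aster, ivy, teak, sage, reed, elm, hop, iris, cedar}.
    Root iris: left subtree has 7 nodes {aster, ivy, teak, sage, reed, elm, hop}, right has 1 {cedar}.
      Root elm: left subtree has 5 nodes {aster, ivy, teak, sage, reed}, right has 1 {hop}.
        Root aster: left subtree has 0 nodes { }, right has 4 {ivy, teak, sage, reed}.
          Root ivy: left subtree has 0 nodes { }, right has 3 {teak, sage, reed}.
            Root sage: left subtree has 1 node {teak}, right has 1 {reed}.

mint, rose, teak, reed, sage, ivy, aster, hop, elm, cedar, iris, ash, lily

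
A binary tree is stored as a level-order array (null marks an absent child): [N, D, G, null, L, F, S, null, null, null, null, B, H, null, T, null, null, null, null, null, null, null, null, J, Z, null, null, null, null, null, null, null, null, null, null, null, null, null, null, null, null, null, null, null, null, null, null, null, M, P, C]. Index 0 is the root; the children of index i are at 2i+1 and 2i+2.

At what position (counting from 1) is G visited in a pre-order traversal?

4

Pre-order visits the node, then its left subtree, then its right subtree.
Visit N.
At N: go left to D.
  Visit D.
  At D: no left child.
  At D: go right to L.
    L is a leaf — visit L.
At N: go right to G.
  Visit G.
  At G: go left to F.
    Visit F.
    At F: go left to B.
      Visit B.
      At B: go left to J.
        Visit J.
        At J: no left child.
        At J: go right to M.
          M is a leaf — visit M.
      At B: go right to Z.
        Visit Z.
        At Z: go left to P.
          P is a leaf — visit P.
        At Z: go right to C.
          C is a leaf — visit C.
    At F: go right to H.
      H is a leaf — visit H.
  At G: go right to S.
    Visit S.
    At S: no left child.
    At S: go right to T.
      T is a leaf — visit T.
Full pre-order sequence: N, D, L, G, F, B, J, M, Z, P, C, H, S, T.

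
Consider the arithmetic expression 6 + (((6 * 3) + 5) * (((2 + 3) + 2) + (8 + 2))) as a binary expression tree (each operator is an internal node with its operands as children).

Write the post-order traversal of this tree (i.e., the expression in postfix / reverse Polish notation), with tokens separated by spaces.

6 6 3 * 5 + 2 3 + 2 + 8 2 + + * +

Post-order on an expression tree gives postfix notation: for each operator, emit left operand, right operand, then the operator.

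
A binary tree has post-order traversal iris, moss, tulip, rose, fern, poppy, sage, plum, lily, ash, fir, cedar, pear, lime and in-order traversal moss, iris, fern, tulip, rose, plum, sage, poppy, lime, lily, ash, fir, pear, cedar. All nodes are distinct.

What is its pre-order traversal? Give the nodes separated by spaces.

lime plum fern moss iris rose tulip sage poppy pear fir ash lily cedar

The last element of post-order is the root; it splits in-order into left and right subtrees.
Root lime: left subtree has 8 nodes {moss, iris, fern, tulip, rose, plum, sage, poppy}, right has 5 {lily, ash, fir, pear, cedar}.
  Root plum: left subtree has 5 nodes {moss, iris, fern, tulip, rose}, right has 2 {sage, poppy}.
    Root fern: left subtree has 2 nodes {moss, iris}, right has 2 {tulip, rose}.
      Root moss: left subtree has 0 nodes { }, right has 1 {iris}.
      Root rose: left subtree has 1 node {tulip}, right has 0 { }.
    Root sage: left subtree has 0 nodes { }, right has 1 {poppy}.
  Root pear: left subtree has 3 nodes {lily, ash, fir}, right has 1 {cedar}.
    Root fir: left subtree has 2 nodes {lily, ash}, right has 0 { }.
      Root ash: left subtree has 1 node {lily}, right has 0 { }.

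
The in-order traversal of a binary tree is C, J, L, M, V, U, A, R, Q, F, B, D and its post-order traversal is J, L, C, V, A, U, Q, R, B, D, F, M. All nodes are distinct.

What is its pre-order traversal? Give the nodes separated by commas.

The last element of post-order is the root; it splits in-order into left and right subtrees.
Root M: left subtree has 3 nodes {C, J, L}, right has 8 {V, U, A, R, Q, F, B, D}.
  Root C: left subtree has 0 nodes { }, right has 2 {J, L}.
    Root L: left subtree has 1 node {J}, right has 0 { }.
  Root F: left subtree has 5 nodes {V, U, A, R, Q}, right has 2 {B, D}.
    Root R: left subtree has 3 nodes {V, U, A}, right has 1 {Q}.
      Root U: left subtree has 1 node {V}, right has 1 {A}.
    Root D: left subtree has 1 node {B}, right has 0 { }.

M, C, L, J, F, R, U, V, A, Q, D, B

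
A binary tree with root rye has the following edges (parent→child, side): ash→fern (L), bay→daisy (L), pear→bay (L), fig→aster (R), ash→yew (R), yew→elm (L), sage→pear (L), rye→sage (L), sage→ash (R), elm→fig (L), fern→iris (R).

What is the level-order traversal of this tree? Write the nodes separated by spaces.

rye sage pear ash bay fern yew daisy iris elm fig aster

Level-order visits nodes level by level from the root, left to right within each level.
Level 0: rye
Level 1: sage
Level 2: pear, ash
Level 3: bay, fern, yew
Level 4: daisy, iris, elm
Level 5: fig
Level 6: aster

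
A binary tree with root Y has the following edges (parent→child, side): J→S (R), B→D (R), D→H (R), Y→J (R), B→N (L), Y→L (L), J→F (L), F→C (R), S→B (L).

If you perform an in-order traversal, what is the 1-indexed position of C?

4

In-order visits the left subtree, then the node, then the right subtree.
At Y: go left to L.
  L is a leaf — visit L.
Visit Y.
At Y: go right to J.
  At J: go left to F.
    At F: no left child.
    Visit F.
    At F: go right to C.
      C is a leaf — visit C.
  Visit J.
  At J: go right to S.
    At S: go left to B.
      At B: go left to N.
        N is a leaf — visit N.
      Visit B.
      At B: go right to D.
        At D: no left child.
        Visit D.
        At D: go right to H.
          H is a leaf — visit H.
    Visit S.
    At S: no right child.
Full in-order sequence: L, Y, F, C, J, N, B, D, H, S.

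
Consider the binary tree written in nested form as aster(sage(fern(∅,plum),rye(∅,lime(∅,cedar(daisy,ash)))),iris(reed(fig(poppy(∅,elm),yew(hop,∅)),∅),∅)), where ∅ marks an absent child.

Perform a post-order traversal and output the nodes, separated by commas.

Post-order visits the left subtree, then the right subtree, then the node.
At aster: go left to sage.
  At sage: go left to fern.
    At fern: no left child.
    At fern: go right to plum.
      plum is a leaf — visit plum.
    Visit fern.
  At sage: go right to rye.
    At rye: no left child.
    At rye: go right to lime.
      At lime: no left child.
      At lime: go right to cedar.
        At cedar: go left to daisy.
          daisy is a leaf — visit daisy.
        At cedar: go right to ash.
          ash is a leaf — visit ash.
        Visit cedar.
      Visit lime.
    Visit rye.
  Visit sage.
At aster: go right to iris.
  At iris: go left to reed.
    At reed: go left to fig.
      At fig: go left to poppy.
        At poppy: no left child.
        At poppy: go right to elm.
          elm is a leaf — visit elm.
        Visit poppy.
      At fig: go right to yew.
        At yew: go left to hop.
          hop is a leaf — visit hop.
        At yew: no right child.
        Visit yew.
      Visit fig.
    At reed: no right child.
    Visit reed.
  At iris: no right child.
  Visit iris.
Visit aster.

plum, fern, daisy, ash, cedar, lime, rye, sage, elm, poppy, hop, yew, fig, reed, iris, aster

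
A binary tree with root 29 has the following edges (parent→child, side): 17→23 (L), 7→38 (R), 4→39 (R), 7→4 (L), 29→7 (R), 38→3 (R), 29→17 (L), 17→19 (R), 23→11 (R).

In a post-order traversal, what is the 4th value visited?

17

Post-order visits the left subtree, then the right subtree, then the node.
At 29: go left to 17.
  At 17: go left to 23.
    At 23: no left child.
    At 23: go right to 11.
      11 is a leaf — visit 11.
    Visit 23.
  At 17: go right to 19.
    19 is a leaf — visit 19.
  Visit 17.
At 29: go right to 7.
  At 7: go left to 4.
    At 4: no left child.
    At 4: go right to 39.
      39 is a leaf — visit 39.
    Visit 4.
  At 7: go right to 38.
    At 38: no left child.
    At 38: go right to 3.
      3 is a leaf — visit 3.
    Visit 38.
  Visit 7.
Visit 29.
Full post-order sequence: 11, 23, 19, 17, 39, 4, 3, 38, 7, 29.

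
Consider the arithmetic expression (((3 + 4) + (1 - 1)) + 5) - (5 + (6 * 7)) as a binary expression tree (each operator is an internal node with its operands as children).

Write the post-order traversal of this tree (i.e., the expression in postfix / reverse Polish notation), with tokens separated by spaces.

3 4 + 1 1 - + 5 + 5 6 7 * + -

Post-order on an expression tree gives postfix notation: for each operator, emit left operand, right operand, then the operator.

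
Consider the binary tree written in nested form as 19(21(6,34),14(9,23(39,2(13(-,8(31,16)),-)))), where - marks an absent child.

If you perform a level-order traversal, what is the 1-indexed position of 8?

Level-order visits nodes level by level from the root, left to right within each level.
Level 0: 19
Level 1: 21, 14
Level 2: 6, 34, 9, 23
Level 3: 39, 2
Level 4: 13
Level 5: 8
Level 6: 31, 16
Full level-order sequence: 19, 21, 14, 6, 34, 9, 23, 39, 2, 13, 8, 31, 16.

11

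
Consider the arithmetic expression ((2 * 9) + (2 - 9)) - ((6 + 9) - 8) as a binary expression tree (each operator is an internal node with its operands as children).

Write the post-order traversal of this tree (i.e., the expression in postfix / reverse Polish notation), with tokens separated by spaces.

Post-order on an expression tree gives postfix notation: for each operator, emit left operand, right operand, then the operator.

2 9 * 2 9 - + 6 9 + 8 - -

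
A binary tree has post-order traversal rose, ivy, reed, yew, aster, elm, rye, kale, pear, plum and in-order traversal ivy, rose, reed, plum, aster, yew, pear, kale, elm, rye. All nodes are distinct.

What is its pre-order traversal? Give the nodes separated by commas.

The last element of post-order is the root; it splits in-order into left and right subtrees.
Root plum: left subtree has 3 nodes {ivy, rose, reed}, right has 6 {aster, yew, pear, kale, elm, rye}.
  Root reed: left subtree has 2 nodes {ivy, rose}, right has 0 { }.
    Root ivy: left subtree has 0 nodes { }, right has 1 {rose}.
  Root pear: left subtree has 2 nodes {aster, yew}, right has 3 {kale, elm, rye}.
    Root aster: left subtree has 0 nodes { }, right has 1 {yew}.
    Root kale: left subtree has 0 nodes { }, right has 2 {elm, rye}.
      Root rye: left subtree has 1 node {elm}, right has 0 { }.

plum, reed, ivy, rose, pear, aster, yew, kale, rye, elm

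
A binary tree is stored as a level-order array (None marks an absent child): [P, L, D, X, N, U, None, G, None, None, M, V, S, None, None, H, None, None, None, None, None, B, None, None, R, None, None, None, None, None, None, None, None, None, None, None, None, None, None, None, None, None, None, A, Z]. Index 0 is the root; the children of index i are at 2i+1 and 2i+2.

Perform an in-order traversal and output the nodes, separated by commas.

In-order visits the left subtree, then the node, then the right subtree.
At P: go left to L.
  At L: go left to X.
    At X: go left to G.
      At G: go left to H.
        H is a leaf — visit H.
      Visit G.
      At G: no right child.
    Visit X.
    At X: no right child.
  Visit L.
  At L: go right to N.
    At N: no left child.
    Visit N.
    At N: go right to M.
      At M: go left to B.
        At B: go left to A.
          A is a leaf — visit A.
        Visit B.
        At B: go right to Z.
          Z is a leaf — visit Z.
      Visit M.
      At M: no right child.
Visit P.
At P: go right to D.
  At D: go left to U.
    At U: go left to V.
      At V: no left child.
      Visit V.
      At V: go right to R.
        R is a leaf — visit R.
    Visit U.
    At U: go right to S.
      S is a leaf — visit S.
  Visit D.
  At D: no right child.

H, G, X, L, N, A, B, Z, M, P, V, R, U, S, D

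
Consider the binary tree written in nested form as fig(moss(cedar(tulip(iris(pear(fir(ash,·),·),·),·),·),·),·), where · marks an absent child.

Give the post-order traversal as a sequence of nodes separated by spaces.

ash fir pear iris tulip cedar moss fig

Post-order visits the left subtree, then the right subtree, then the node.
At fig: go left to moss.
  At moss: go left to cedar.
    At cedar: go left to tulip.
      At tulip: go left to iris.
        At iris: go left to pear.
          At pear: go left to fir.
            At fir: go left to ash.
              ash is a leaf — visit ash.
            At fir: no right child.
            Visit fir.
          At pear: no right child.
          Visit pear.
        At iris: no right child.
        Visit iris.
      At tulip: no right child.
      Visit tulip.
    At cedar: no right child.
    Visit cedar.
  At moss: no right child.
  Visit moss.
At fig: no right child.
Visit fig.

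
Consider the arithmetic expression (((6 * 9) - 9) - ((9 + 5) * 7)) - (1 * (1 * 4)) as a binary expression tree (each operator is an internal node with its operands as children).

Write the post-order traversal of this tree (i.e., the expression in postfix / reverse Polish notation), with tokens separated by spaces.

6 9 * 9 - 9 5 + 7 * - 1 1 4 * * -

Post-order on an expression tree gives postfix notation: for each operator, emit left operand, right operand, then the operator.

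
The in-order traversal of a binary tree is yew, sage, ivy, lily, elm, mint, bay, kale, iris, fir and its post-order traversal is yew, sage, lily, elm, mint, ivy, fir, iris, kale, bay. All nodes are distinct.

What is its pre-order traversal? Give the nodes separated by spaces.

The last element of post-order is the root; it splits in-order into left and right subtrees.
Root bay: left subtree has 6 nodes {yew, sage, ivy, lily, elm, mint}, right has 3 {kale, iris, fir}.
  Root ivy: left subtree has 2 nodes {yew, sage}, right has 3 {lily, elm, mint}.
    Root sage: left subtree has 1 node {yew}, right has 0 { }.
    Root mint: left subtree has 2 nodes {lily, elm}, right has 0 { }.
      Root elm: left subtree has 1 node {lily}, right has 0 { }.
  Root kale: left subtree has 0 nodes { }, right has 2 {iris, fir}.
    Root iris: left subtree has 0 nodes { }, right has 1 {fir}.

bay ivy sage yew mint elm lily kale iris fir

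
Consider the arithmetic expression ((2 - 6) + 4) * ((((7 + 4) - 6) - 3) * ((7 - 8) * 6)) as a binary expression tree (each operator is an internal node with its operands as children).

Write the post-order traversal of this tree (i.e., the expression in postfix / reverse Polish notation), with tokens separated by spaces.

Post-order on an expression tree gives postfix notation: for each operator, emit left operand, right operand, then the operator.

2 6 - 4 + 7 4 + 6 - 3 - 7 8 - 6 * * *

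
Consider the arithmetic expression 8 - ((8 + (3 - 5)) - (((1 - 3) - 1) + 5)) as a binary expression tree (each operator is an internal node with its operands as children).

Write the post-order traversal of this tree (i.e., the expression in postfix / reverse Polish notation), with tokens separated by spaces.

8 8 3 5 - + 1 3 - 1 - 5 + - -

Post-order on an expression tree gives postfix notation: for each operator, emit left operand, right operand, then the operator.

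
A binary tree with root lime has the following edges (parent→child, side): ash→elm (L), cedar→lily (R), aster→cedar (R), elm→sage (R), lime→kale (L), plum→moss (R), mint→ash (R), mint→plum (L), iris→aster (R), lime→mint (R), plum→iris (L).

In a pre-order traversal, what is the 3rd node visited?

mint

Pre-order visits the node, then its left subtree, then its right subtree.
Visit lime.
At lime: go left to kale.
  kale is a leaf — visit kale.
At lime: go right to mint.
  Visit mint.
  At mint: go left to plum.
    Visit plum.
    At plum: go left to iris.
      Visit iris.
      At iris: no left child.
      At iris: go right to aster.
        Visit aster.
        At aster: no left child.
        At aster: go right to cedar.
          Visit cedar.
          At cedar: no left child.
          At cedar: go right to lily.
            lily is a leaf — visit lily.
    At plum: go right to moss.
      moss is a leaf — visit moss.
  At mint: go right to ash.
    Visit ash.
    At ash: go left to elm.
      Visit elm.
      At elm: no left child.
      At elm: go right to sage.
        sage is a leaf — visit sage.
    At ash: no right child.
Full pre-order sequence: lime, kale, mint, plum, iris, aster, cedar, lily, moss, ash, elm, sage.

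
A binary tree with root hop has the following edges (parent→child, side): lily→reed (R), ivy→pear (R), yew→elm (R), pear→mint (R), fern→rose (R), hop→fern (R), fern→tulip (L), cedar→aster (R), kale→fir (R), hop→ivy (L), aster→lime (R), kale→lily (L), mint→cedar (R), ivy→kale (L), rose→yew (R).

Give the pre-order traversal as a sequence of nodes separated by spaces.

Pre-order visits the node, then its left subtree, then its right subtree.
Visit hop.
At hop: go left to ivy.
  Visit ivy.
  At ivy: go left to kale.
    Visit kale.
    At kale: go left to lily.
      Visit lily.
      At lily: no left child.
      At lily: go right to reed.
        reed is a leaf — visit reed.
    At kale: go right to fir.
      fir is a leaf — visit fir.
  At ivy: go right to pear.
    Visit pear.
    At pear: no left child.
    At pear: go right to mint.
      Visit mint.
      At mint: no left child.
      At mint: go right to cedar.
        Visit cedar.
        At cedar: no left child.
        At cedar: go right to aster.
          Visit aster.
          At aster: no left child.
          At aster: go right to lime.
            lime is a leaf — visit lime.
At hop: go right to fern.
  Visit fern.
  At fern: go left to tulip.
    tulip is a leaf — visit tulip.
  At fern: go right to rose.
    Visit rose.
    At rose: no left child.
    At rose: go right to yew.
      Visit yew.
      At yew: no left child.
      At yew: go right to elm.
        elm is a leaf — visit elm.

hop ivy kale lily reed fir pear mint cedar aster lime fern tulip rose yew elm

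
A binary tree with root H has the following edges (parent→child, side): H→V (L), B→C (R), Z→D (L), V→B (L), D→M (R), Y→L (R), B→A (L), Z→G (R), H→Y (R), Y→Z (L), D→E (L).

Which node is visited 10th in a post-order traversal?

L

Post-order visits the left subtree, then the right subtree, then the node.
At H: go left to V.
  At V: go left to B.
    At B: go left to A.
      A is a leaf — visit A.
    At B: go right to C.
      C is a leaf — visit C.
    Visit B.
  At V: no right child.
  Visit V.
At H: go right to Y.
  At Y: go left to Z.
    At Z: go left to D.
      At D: go left to E.
        E is a leaf — visit E.
      At D: go right to M.
        M is a leaf — visit M.
      Visit D.
    At Z: go right to G.
      G is a leaf — visit G.
    Visit Z.
  At Y: go right to L.
    L is a leaf — visit L.
  Visit Y.
Visit H.
Full post-order sequence: A, C, B, V, E, M, D, G, Z, L, Y, H.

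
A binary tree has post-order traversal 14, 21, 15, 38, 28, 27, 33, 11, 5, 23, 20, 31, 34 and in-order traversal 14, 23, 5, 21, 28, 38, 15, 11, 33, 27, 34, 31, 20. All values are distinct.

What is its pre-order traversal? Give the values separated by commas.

The last element of post-order is the root; it splits in-order into left and right subtrees.
Root 34: left subtree has 10 nodes {14, 23, 5, 21, 28, 38, 15, 11, 33, 27}, right has 2 {31, 20}.
  Root 23: left subtree has 1 node {14}, right has 8 {5, 21, 28, 38, 15, 11, 33, 27}.
    Root 5: left subtree has 0 nodes { }, right has 7 {21, 28, 38, 15, 11, 33, 27}.
      Root 11: left subtree has 4 nodes {21, 28, 38, 15}, right has 2 {33, 27}.
        Root 28: left subtree has 1 node {21}, right has 2 {38, 15}.
          Root 38: left subtree has 0 nodes { }, right has 1 {15}.
        Root 33: left subtree has 0 nodes { }, right has 1 {27}.
  Root 31: left subtree has 0 nodes { }, right has 1 {20}.

34, 23, 14, 5, 11, 28, 21, 38, 15, 33, 27, 31, 20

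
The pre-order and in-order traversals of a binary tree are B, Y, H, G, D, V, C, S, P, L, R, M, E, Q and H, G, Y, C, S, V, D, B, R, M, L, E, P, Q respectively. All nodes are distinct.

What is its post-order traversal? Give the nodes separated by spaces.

The first element of pre-order is the root; it splits in-order into left and right subtrees.
Root B: left subtree has 7 nodes {H, G, Y, C, S, V, D}, right has 6 {R, M, L, E, P, Q}.
  Root Y: left subtree has 2 nodes {H, G}, right has 4 {C, S, V, D}.
    Root H: left subtree has 0 nodes { }, right has 1 {G}.
    Root D: left subtree has 3 nodes {C, S, V}, right has 0 { }.
      Root V: left subtree has 2 nodes {C, S}, right has 0 { }.
        Root C: left subtree has 0 nodes { }, right has 1 {S}.
  Root P: left subtree has 4 nodes {R, M, L, E}, right has 1 {Q}.
    Root L: left subtree has 2 nodes {R, M}, right has 1 {E}.
      Root R: left subtree has 0 nodes { }, right has 1 {M}.

G H S C V D Y M R E L Q P B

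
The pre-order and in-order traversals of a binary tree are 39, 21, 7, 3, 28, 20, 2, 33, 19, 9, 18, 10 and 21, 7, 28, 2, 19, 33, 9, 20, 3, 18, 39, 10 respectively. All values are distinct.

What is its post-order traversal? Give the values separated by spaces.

The first element of pre-order is the root; it splits in-order into left and right subtrees.
Root 39: left subtree has 10 nodes {21, 7, 28, 2, 19, 33, 9, 20, 3, 18}, right has 1 {10}.
  Root 21: left subtree has 0 nodes { }, right has 9 {7, 28, 2, 19, 33, 9, 20, 3, 18}.
    Root 7: left subtree has 0 nodes { }, right has 8 {28, 2, 19, 33, 9, 20, 3, 18}.
      Root 3: left subtree has 6 nodes {28, 2, 19, 33, 9, 20}, right has 1 {18}.
        Root 28: left subtree has 0 nodes { }, right has 5 {2, 19, 33, 9, 20}.
          Root 20: left subtree has 4 nodes {2, 19, 33, 9}, right has 0 { }.
            Root 2: left subtree has 0 nodes { }, right has 3 {19, 33, 9}.
              Root 33: left subtree has 1 node {19}, right has 1 {9}.

19 9 33 2 20 28 18 3 7 21 10 39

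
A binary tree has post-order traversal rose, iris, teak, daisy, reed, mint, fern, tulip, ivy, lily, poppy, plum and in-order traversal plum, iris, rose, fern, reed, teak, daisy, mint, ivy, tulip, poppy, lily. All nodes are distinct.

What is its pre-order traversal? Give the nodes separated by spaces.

plum poppy ivy fern iris rose mint reed daisy teak tulip lily

The last element of post-order is the root; it splits in-order into left and right subtrees.
Root plum: left subtree has 0 nodes { }, right has 11 {iris, rose, fern, reed, teak, daisy, mint, ivy, tulip, poppy, lily}.
  Root poppy: left subtree has 9 nodes {iris, rose, fern, reed, teak, daisy, mint, ivy, tulip}, right has 1 {lily}.
    Root ivy: left subtree has 7 nodes {iris, rose, fern, reed, teak, daisy, mint}, right has 1 {tulip}.
      Root fern: left subtree has 2 nodes {iris, rose}, right has 4 {reed, teak, daisy, mint}.
        Root iris: left subtree has 0 nodes { }, right has 1 {rose}.
        Root mint: left subtree has 3 nodes {reed, teak, daisy}, right has 0 { }.
          Root reed: left subtree has 0 nodes { }, right has 2 {teak, daisy}.
            Root daisy: left subtree has 1 node {teak}, right has 0 { }.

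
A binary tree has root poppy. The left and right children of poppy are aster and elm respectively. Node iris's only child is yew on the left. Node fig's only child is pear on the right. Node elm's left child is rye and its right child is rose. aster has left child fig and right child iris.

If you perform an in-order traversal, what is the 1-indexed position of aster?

In-order visits the left subtree, then the node, then the right subtree.
At poppy: go left to aster.
  At aster: go left to fig.
    At fig: no left child.
    Visit fig.
    At fig: go right to pear.
      pear is a leaf — visit pear.
  Visit aster.
  At aster: go right to iris.
    At iris: go left to yew.
      yew is a leaf — visit yew.
    Visit iris.
    At iris: no right child.
Visit poppy.
At poppy: go right to elm.
  At elm: go left to rye.
    rye is a leaf — visit rye.
  Visit elm.
  At elm: go right to rose.
    rose is a leaf — visit rose.
Full in-order sequence: fig, pear, aster, yew, iris, poppy, rye, elm, rose.

3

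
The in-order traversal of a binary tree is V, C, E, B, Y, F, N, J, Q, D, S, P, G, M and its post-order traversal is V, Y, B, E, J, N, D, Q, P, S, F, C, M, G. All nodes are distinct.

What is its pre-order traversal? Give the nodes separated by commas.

The last element of post-order is the root; it splits in-order into left and right subtrees.
Root G: left subtree has 12 nodes {V, C, E, B, Y, F, N, J, Q, D, S, P}, right has 1 {M}.
  Root C: left subtree has 1 node {V}, right has 10 {E, B, Y, F, N, J, Q, D, S, P}.
    Root F: left subtree has 3 nodes {E, B, Y}, right has 6 {N, J, Q, D, S, P}.
      Root E: left subtree has 0 nodes { }, right has 2 {B, Y}.
        Root B: left subtree has 0 nodes { }, right has 1 {Y}.
      Root S: left subtree has 4 nodes {N, J, Q, D}, right has 1 {P}.
        Root Q: left subtree has 2 nodes {N, J}, right has 1 {D}.
          Root N: left subtree has 0 nodes { }, right has 1 {J}.

G, C, V, F, E, B, Y, S, Q, N, J, D, P, M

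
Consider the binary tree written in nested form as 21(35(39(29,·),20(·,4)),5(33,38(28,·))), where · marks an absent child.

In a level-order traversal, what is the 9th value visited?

4

Level-order visits nodes level by level from the root, left to right within each level.
Level 0: 21
Level 1: 35, 5
Level 2: 39, 20, 33, 38
Level 3: 29, 4, 28
Full level-order sequence: 21, 35, 5, 39, 20, 33, 38, 29, 4, 28.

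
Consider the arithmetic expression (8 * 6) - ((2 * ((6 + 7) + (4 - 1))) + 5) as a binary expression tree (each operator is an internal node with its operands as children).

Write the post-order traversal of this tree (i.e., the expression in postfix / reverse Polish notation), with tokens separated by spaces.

Post-order on an expression tree gives postfix notation: for each operator, emit left operand, right operand, then the operator.

8 6 * 2 6 7 + 4 1 - + * 5 + -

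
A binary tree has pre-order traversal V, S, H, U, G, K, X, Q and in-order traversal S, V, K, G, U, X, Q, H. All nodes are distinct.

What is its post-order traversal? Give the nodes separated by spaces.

The first element of pre-order is the root; it splits in-order into left and right subtrees.
Root V: left subtree has 1 node {S}, right has 6 {K, G, U, X, Q, H}.
  Root H: left subtree has 5 nodes {K, G, U, X, Q}, right has 0 { }.
    Root U: left subtree has 2 nodes {K, G}, right has 2 {X, Q}.
      Root G: left subtree has 1 node {K}, right has 0 { }.
      Root X: left subtree has 0 nodes { }, right has 1 {Q}.

S K G Q X U H V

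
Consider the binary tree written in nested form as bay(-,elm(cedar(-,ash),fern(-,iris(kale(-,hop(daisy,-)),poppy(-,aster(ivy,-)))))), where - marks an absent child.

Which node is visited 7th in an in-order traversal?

In-order visits the left subtree, then the node, then the right subtree.
At bay: no left child.
Visit bay.
At bay: go right to elm.
  At elm: go left to cedar.
    At cedar: no left child.
    Visit cedar.
    At cedar: go right to ash.
      ash is a leaf — visit ash.
  Visit elm.
  At elm: go right to fern.
    At fern: no left child.
    Visit fern.
    At fern: go right to iris.
      At iris: go left to kale.
        At kale: no left child.
        Visit kale.
        At kale: go right to hop.
          At hop: go left to daisy.
            daisy is a leaf — visit daisy.
          Visit hop.
          At hop: no right child.
      Visit iris.
      At iris: go right to poppy.
        At poppy: no left child.
        Visit poppy.
        At poppy: go right to aster.
          At aster: go left to ivy.
            ivy is a leaf — visit ivy.
          Visit aster.
          At aster: no right child.
Full in-order sequence: bay, cedar, ash, elm, fern, kale, daisy, hop, iris, poppy, ivy, aster.

daisy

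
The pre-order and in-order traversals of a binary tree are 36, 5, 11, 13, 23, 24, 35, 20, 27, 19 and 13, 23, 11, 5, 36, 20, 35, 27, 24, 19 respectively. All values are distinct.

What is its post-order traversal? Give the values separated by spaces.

23 13 11 5 20 27 35 19 24 36

The first element of pre-order is the root; it splits in-order into left and right subtrees.
Root 36: left subtree has 4 nodes {13, 23, 11, 5}, right has 5 {20, 35, 27, 24, 19}.
  Root 5: left subtree has 3 nodes {13, 23, 11}, right has 0 { }.
    Root 11: left subtree has 2 nodes {13, 23}, right has 0 { }.
      Root 13: left subtree has 0 nodes { }, right has 1 {23}.
  Root 24: left subtree has 3 nodes {20, 35, 27}, right has 1 {19}.
    Root 35: left subtree has 1 node {20}, right has 1 {27}.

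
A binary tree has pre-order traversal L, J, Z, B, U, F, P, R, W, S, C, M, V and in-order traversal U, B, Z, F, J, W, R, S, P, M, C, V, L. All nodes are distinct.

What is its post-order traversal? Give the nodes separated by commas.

The first element of pre-order is the root; it splits in-order into left and right subtrees.
Root L: left subtree has 12 nodes {U, B, Z, F, J, W, R, S, P, M, C, V}, right has 0 { }.
  Root J: left subtree has 4 nodes {U, B, Z, F}, right has 7 {W, R, S, P, M, C, V}.
    Root Z: left subtree has 2 nodes {U, B}, right has 1 {F}.
      Root B: left subtree has 1 node {U}, right has 0 { }.
    Root P: left subtree has 3 nodes {W, R, S}, right has 3 {M, C, V}.
      Root R: left subtree has 1 node {W}, right has 1 {S}.
      Root C: left subtree has 1 node {M}, right has 1 {V}.

U, B, F, Z, W, S, R, M, V, C, P, J, L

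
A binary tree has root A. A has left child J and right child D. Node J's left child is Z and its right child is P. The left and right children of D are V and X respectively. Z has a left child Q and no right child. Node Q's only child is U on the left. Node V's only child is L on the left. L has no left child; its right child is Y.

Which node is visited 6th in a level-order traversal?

Level-order visits nodes level by level from the root, left to right within each level.
Level 0: A
Level 1: J, D
Level 2: Z, P, V, X
Level 3: Q, L
Level 4: U, Y
Full level-order sequence: A, J, D, Z, P, V, X, Q, L, U, Y.

V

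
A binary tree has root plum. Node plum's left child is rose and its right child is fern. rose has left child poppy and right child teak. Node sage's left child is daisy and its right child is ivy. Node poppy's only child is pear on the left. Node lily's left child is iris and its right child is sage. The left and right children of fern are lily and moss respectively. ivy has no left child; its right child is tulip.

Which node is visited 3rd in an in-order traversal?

In-order visits the left subtree, then the node, then the right subtree.
At plum: go left to rose.
  At rose: go left to poppy.
    At poppy: go left to pear.
      pear is a leaf — visit pear.
    Visit poppy.
    At poppy: no right child.
  Visit rose.
  At rose: go right to teak.
    teak is a leaf — visit teak.
Visit plum.
At plum: go right to fern.
  At fern: go left to lily.
    At lily: go left to iris.
      iris is a leaf — visit iris.
    Visit lily.
    At lily: go right to sage.
      At sage: go left to daisy.
        daisy is a leaf — visit daisy.
      Visit sage.
      At sage: go right to ivy.
        At ivy: no left child.
        Visit ivy.
        At ivy: go right to tulip.
          tulip is a leaf — visit tulip.
  Visit fern.
  At fern: go right to moss.
    moss is a leaf — visit moss.
Full in-order sequence: pear, poppy, rose, teak, plum, iris, lily, daisy, sage, ivy, tulip, fern, moss.

rose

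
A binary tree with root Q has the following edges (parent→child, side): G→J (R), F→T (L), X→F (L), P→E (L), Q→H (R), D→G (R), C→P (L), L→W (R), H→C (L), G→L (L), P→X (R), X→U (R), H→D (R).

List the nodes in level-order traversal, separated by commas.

Level-order visits nodes level by level from the root, left to right within each level.
Level 0: Q
Level 1: H
Level 2: C, D
Level 3: P, G
Level 4: E, X, L, J
Level 5: F, U, W
Level 6: T

Q, H, C, D, P, G, E, X, L, J, F, U, W, T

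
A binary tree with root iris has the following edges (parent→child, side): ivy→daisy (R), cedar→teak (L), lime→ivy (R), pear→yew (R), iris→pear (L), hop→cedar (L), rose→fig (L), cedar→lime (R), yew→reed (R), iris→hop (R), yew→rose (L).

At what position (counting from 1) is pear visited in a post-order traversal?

Post-order visits the left subtree, then the right subtree, then the node.
At iris: go left to pear.
  At pear: no left child.
  At pear: go right to yew.
    At yew: go left to rose.
      At rose: go left to fig.
        fig is a leaf — visit fig.
      At rose: no right child.
      Visit rose.
    At yew: go right to reed.
      reed is a leaf — visit reed.
    Visit yew.
  Visit pear.
At iris: go right to hop.
  At hop: go left to cedar.
    At cedar: go left to teak.
      teak is a leaf — visit teak.
    At cedar: go right to lime.
      At lime: no left child.
      At lime: go right to ivy.
        At ivy: no left child.
        At ivy: go right to daisy.
          daisy is a leaf — visit daisy.
        Visit ivy.
      Visit lime.
    Visit cedar.
  At hop: no right child.
  Visit hop.
Visit iris.
Full post-order sequence: fig, rose, reed, yew, pear, teak, daisy, ivy, lime, cedar, hop, iris.

5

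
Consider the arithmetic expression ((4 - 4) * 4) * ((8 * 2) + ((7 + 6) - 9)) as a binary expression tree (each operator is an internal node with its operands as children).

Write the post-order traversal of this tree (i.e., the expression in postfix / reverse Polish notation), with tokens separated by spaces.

4 4 - 4 * 8 2 * 7 6 + 9 - + *

Post-order on an expression tree gives postfix notation: for each operator, emit left operand, right operand, then the operator.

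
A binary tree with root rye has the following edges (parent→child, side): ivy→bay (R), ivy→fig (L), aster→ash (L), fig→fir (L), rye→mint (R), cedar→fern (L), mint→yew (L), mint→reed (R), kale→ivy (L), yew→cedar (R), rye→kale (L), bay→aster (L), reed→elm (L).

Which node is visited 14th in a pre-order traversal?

Pre-order visits the node, then its left subtree, then its right subtree.
Visit rye.
At rye: go left to kale.
  Visit kale.
  At kale: go left to ivy.
    Visit ivy.
    At ivy: go left to fig.
      Visit fig.
      At fig: go left to fir.
        fir is a leaf — visit fir.
      At fig: no right child.
    At ivy: go right to bay.
      Visit bay.
      At bay: go left to aster.
        Visit aster.
        At aster: go left to ash.
          ash is a leaf — visit ash.
        At aster: no right child.
      At bay: no right child.
  At kale: no right child.
At rye: go right to mint.
  Visit mint.
  At mint: go left to yew.
    Visit yew.
    At yew: no left child.
    At yew: go right to cedar.
      Visit cedar.
      At cedar: go left to fern.
        fern is a leaf — visit fern.
      At cedar: no right child.
  At mint: go right to reed.
    Visit reed.
    At reed: go left to elm.
      elm is a leaf — visit elm.
    At reed: no right child.
Full pre-order sequence: rye, kale, ivy, fig, fir, bay, aster, ash, mint, yew, cedar, fern, reed, elm.

elm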